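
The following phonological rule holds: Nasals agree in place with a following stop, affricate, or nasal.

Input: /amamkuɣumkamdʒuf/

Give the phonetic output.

[amaŋkuɣuŋkaɲdʒuf]

/m/ before /k/ (velar) → [ŋ]
/m/ before /k/ (velar) → [ŋ]
/m/ before /dʒ/ (palatal) → [ɲ]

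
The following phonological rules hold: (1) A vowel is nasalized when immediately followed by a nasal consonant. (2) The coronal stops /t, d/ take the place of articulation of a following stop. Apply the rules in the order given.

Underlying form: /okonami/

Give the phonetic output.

[okõnãmi]

Rule 1: /o/ before nasal /n/ → [õ]
Rule 1: /a/ before nasal /m/ → [ã]
After rule 1: okõnãmi
Rule 2: no segment meets the rule's conditions; no change.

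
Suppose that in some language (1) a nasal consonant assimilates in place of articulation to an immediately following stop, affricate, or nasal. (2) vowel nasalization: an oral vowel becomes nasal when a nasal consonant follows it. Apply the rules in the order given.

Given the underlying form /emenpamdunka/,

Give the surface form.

[ẽmẽmpãndũŋka]

Rule 1: /n/ before /p/ (labial) → [m]
Rule 1: /m/ before /d/ (alveolar) → [n]
Rule 1: /n/ before /k/ (velar) → [ŋ]
After rule 1: emempanduŋka
Rule 2: /e/ before nasal /m/ → [ẽ]
Rule 2: /e/ before nasal /m/ → [ẽ]
Rule 2: /a/ before nasal /n/ → [ã]
Rule 2: /u/ before nasal /ŋ/ → [ũ]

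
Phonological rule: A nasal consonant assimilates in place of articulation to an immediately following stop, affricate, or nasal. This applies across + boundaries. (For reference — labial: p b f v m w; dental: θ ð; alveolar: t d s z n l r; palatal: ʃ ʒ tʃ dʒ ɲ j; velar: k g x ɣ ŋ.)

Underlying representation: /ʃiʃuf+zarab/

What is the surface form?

no segment meets the rule's conditions; no change.

[ʃiʃuf+zarab]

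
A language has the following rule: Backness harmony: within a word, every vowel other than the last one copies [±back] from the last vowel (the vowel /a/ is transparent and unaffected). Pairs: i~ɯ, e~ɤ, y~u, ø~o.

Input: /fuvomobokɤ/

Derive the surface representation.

no segment meets the rule's conditions; no change.

[fuvomobokɤ]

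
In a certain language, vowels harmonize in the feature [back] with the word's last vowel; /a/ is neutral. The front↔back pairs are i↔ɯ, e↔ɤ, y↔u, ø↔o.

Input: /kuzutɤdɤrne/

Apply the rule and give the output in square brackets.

/u/ harmonizes with /e/ ([-back]) → [y]
/u/ harmonizes with /e/ ([-back]) → [y]
/ɤ/ harmonizes with /e/ ([-back]) → [e]
/ɤ/ harmonizes with /e/ ([-back]) → [e]

[kyzytederne]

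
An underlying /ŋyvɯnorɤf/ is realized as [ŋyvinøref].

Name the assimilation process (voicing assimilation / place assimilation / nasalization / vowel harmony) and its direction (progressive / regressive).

/ɯ/→[i] /o/→[ø] /ɤ/→[e].
Vowels agree with the first vowel, so the harmony is progressive.

vowel harmony, progressive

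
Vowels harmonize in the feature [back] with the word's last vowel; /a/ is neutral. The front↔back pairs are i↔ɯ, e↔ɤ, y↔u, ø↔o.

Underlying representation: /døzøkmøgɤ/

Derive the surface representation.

/ø/ harmonizes with /ɤ/ ([+back]) → [o]
/ø/ harmonizes with /ɤ/ ([+back]) → [o]
/ø/ harmonizes with /ɤ/ ([+back]) → [o]

[dozokmogɤ]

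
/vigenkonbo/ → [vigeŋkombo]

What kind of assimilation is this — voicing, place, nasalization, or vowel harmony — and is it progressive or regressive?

/n/→[ŋ] /n/→[m].
Each target copies a feature from the following segment, so the direction is regressive.

place assimilation, regressive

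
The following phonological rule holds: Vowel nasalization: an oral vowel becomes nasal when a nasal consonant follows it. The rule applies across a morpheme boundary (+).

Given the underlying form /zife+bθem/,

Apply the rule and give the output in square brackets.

/e/ before nasal /m/ → [ẽ]

[zife+bθẽm]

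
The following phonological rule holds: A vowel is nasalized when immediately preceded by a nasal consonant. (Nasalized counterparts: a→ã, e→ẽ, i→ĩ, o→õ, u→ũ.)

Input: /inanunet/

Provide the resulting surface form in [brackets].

[inãnũnẽt]

/a/ after nasal /n/ → [ã]
/u/ after nasal /n/ → [ũ]
/e/ after nasal /n/ → [ẽ]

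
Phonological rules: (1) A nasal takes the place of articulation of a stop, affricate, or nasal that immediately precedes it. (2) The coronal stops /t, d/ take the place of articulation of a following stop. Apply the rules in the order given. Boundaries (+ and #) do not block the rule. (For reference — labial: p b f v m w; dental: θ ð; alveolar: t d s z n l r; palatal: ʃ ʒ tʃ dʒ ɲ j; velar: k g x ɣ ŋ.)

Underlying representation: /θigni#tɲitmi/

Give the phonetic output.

[θigŋi#tnitni]

Rule 1: /n/ after /g/ (velar) → [ŋ]
Rule 1: /ɲ/ after /t/ (alveolar) → [n]
Rule 1: /m/ after /t/ (alveolar) → [n]
After rule 1: θigŋi#tnitni
Rule 2: no segment meets the rule's conditions; no change.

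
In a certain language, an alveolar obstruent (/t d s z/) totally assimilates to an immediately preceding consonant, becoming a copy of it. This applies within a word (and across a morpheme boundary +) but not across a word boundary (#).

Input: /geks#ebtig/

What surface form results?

/s/ after /k/ → [k] (total assimilation)
/t/ after /b/ → [b] (total assimilation)

[gekk#ebbig]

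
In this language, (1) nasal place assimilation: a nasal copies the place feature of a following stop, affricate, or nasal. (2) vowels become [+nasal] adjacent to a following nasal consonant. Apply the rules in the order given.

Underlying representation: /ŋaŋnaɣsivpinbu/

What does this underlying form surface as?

Rule 1: /ŋ/ before /n/ (alveolar) → [n]
Rule 1: /n/ before /b/ (labial) → [m]
After rule 1: ŋannaɣsivpimbu
Rule 2: /a/ before nasal /n/ → [ã]
Rule 2: /i/ before nasal /m/ → [ĩ]

[ŋãnnaɣsivpĩmbu]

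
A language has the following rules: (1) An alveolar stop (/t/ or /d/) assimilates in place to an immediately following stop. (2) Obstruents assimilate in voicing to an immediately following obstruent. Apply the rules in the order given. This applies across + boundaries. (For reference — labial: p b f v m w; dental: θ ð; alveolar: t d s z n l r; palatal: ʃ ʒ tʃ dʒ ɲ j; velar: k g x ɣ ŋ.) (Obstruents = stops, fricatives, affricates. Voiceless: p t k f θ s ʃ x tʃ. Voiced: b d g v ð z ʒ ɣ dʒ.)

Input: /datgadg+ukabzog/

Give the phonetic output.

Rule 1: /t/ before /g/ (velar) → [k]
Rule 1: /d/ before /g/ (velar) → [g]
After rule 1: dakgagg+ukabzog
Rule 2: /k/ before /g/ (voiced) → [g]

[daggagg+ukabzog]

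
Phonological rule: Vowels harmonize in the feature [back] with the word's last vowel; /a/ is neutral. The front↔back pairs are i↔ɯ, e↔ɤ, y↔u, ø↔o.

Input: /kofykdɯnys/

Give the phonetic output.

/o/ harmonizes with /y/ ([-back]) → [ø]
/ɯ/ harmonizes with /y/ ([-back]) → [i]

[køfykdinys]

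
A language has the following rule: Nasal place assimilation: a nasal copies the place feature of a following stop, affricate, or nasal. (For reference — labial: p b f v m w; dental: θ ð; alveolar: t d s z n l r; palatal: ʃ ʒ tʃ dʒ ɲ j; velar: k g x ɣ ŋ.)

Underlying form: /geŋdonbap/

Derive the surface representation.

/ŋ/ before /d/ (alveolar) → [n]
/n/ before /b/ (labial) → [m]

[gendombap]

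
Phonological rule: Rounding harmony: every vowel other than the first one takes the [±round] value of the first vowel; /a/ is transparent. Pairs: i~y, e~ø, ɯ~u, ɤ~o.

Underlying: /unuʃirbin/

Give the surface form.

/i/ harmonizes with /u/ ([+round]) → [y]
/i/ harmonizes with /u/ ([+round]) → [y]

[unuʃyrbyn]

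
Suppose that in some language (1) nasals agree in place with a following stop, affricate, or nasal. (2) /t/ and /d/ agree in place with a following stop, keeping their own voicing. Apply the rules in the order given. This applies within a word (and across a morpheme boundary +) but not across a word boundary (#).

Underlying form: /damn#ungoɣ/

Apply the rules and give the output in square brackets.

Rule 1: /m/ before /n/ (alveolar) → [n]
Rule 1: /n/ before /g/ (velar) → [ŋ]
After rule 1: dann#uŋgoɣ
Rule 2: no segment meets the rule's conditions; no change.

[dann#uŋgoɣ]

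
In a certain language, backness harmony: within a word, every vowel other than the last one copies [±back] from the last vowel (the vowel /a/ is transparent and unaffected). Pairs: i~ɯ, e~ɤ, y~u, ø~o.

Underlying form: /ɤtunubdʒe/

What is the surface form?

[etynybdʒe]

/ɤ/ harmonizes with /e/ ([-back]) → [e]
/u/ harmonizes with /e/ ([-back]) → [y]
/u/ harmonizes with /e/ ([-back]) → [y]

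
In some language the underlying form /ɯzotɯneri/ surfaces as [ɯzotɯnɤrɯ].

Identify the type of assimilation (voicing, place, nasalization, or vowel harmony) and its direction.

vowel harmony, progressive

/e/→[ɤ] /i/→[ɯ].
Vowels agree with the first vowel, so the harmony is progressive.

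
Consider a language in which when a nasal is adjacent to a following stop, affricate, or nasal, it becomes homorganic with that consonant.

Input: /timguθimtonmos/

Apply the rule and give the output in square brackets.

[tiŋguθintommos]

/m/ before /g/ (velar) → [ŋ]
/m/ before /t/ (alveolar) → [n]
/n/ before /m/ (labial) → [m]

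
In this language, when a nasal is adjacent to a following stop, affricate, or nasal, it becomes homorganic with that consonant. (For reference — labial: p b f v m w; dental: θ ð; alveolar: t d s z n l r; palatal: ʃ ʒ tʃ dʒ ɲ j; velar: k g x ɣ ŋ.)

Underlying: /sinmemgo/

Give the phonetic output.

/n/ before /m/ (labial) → [m]
/m/ before /g/ (velar) → [ŋ]

[simmeŋgo]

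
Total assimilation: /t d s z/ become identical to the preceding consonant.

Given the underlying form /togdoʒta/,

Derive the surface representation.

[toggoʒʒa]

/d/ after /g/ → [g] (total assimilation)
/t/ after /ʒ/ → [ʒ] (total assimilation)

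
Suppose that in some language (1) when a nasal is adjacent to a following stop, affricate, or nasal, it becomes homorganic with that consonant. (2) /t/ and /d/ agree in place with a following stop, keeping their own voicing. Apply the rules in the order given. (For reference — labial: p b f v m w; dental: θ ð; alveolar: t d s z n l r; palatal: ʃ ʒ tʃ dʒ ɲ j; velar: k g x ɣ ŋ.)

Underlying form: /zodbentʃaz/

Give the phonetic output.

[zobbeɲtʃaz]

Rule 1: /n/ before /tʃ/ (palatal) → [ɲ]
After rule 1: zodbeɲtʃaz
Rule 2: /d/ before /b/ (labial) → [b]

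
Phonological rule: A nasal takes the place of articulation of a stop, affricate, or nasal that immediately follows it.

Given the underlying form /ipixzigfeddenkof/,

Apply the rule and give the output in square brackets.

[ipixzigfeddeŋkof]

/n/ before /k/ (velar) → [ŋ]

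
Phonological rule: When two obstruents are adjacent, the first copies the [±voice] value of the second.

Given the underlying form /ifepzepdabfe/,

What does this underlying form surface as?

[ifebzebdapfe]

/p/ before /z/ (voiced) → [b]
/p/ before /d/ (voiced) → [b]
/b/ before /f/ (voiceless) → [p]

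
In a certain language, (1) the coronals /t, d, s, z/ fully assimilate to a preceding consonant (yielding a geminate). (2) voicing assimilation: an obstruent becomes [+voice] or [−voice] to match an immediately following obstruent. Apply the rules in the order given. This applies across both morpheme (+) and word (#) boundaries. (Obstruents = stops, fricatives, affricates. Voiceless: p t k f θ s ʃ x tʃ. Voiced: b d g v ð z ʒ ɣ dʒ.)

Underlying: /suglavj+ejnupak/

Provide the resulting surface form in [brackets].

Rule 1: no segment meets the rule's conditions; no change.
After rule 1: suglavj+ejnupak
Rule 2: no segment meets the rule's conditions; no change.

[suglavj+ejnupak]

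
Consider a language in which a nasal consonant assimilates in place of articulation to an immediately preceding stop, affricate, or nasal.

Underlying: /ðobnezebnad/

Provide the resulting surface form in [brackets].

[ðobmezebmad]

/n/ after /b/ (labial) → [m]
/n/ after /b/ (labial) → [m]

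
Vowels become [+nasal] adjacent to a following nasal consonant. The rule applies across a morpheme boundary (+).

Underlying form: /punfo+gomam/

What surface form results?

/u/ before nasal /n/ → [ũ]
/o/ before nasal /m/ → [õ]
/a/ before nasal /m/ → [ã]

[pũnfo+gõmãm]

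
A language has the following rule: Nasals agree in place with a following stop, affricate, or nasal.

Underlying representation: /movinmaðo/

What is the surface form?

[movimmaðo]

/n/ before /m/ (labial) → [m]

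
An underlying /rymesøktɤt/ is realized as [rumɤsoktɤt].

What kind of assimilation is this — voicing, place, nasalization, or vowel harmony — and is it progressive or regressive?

/y/→[u] /e/→[ɤ] /ø/→[o].
Vowels agree with the last vowel, so the harmony is regressive.

vowel harmony, regressive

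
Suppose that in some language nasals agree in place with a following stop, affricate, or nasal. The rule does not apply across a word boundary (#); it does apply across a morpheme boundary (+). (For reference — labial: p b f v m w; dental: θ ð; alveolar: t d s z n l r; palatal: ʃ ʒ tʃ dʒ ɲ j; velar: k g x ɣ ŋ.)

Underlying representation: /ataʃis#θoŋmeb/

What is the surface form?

/ŋ/ before /m/ (labial) → [m]

[ataʃis#θommeb]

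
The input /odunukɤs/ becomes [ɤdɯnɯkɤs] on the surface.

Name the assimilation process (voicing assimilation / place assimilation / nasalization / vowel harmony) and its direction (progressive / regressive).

/o/→[ɤ] /u/→[ɯ] /u/→[ɯ].
Vowels agree with the last vowel, so the harmony is regressive.

vowel harmony, regressive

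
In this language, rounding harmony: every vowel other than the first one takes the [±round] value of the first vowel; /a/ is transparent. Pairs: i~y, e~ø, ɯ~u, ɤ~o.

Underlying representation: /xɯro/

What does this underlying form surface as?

[xɯrɤ]

/o/ harmonizes with /ɯ/ ([-round]) → [ɤ]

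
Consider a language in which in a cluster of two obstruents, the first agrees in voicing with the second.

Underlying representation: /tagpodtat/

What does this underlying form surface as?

/g/ before /p/ (voiceless) → [k]
/d/ before /t/ (voiceless) → [t]

[takpottat]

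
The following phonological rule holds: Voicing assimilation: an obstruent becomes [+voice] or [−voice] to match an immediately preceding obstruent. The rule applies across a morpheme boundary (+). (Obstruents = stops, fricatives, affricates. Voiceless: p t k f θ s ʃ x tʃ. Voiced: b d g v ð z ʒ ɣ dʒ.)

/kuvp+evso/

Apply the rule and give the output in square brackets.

[kuvb+evzo]

/p/ after /v/ (voiced) → [b]
/s/ after /v/ (voiced) → [z]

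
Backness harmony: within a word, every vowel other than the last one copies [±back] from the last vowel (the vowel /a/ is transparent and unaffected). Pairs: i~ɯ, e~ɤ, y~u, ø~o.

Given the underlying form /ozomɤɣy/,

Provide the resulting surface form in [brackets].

/o/ harmonizes with /y/ ([-back]) → [ø]
/o/ harmonizes with /y/ ([-back]) → [ø]
/ɤ/ harmonizes with /y/ ([-back]) → [e]

[øzømeɣy]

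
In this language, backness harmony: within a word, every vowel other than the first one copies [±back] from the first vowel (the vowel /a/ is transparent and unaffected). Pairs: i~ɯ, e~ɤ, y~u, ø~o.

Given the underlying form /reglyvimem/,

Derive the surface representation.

[reglyvimem]

no segment meets the rule's conditions; no change.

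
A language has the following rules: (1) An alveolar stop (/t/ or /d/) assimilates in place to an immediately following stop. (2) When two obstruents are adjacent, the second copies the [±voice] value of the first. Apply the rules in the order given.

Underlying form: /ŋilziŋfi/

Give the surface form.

[ŋilziŋfi]

Rule 1: no segment meets the rule's conditions; no change.
After rule 1: ŋilziŋfi
Rule 2: no segment meets the rule's conditions; no change.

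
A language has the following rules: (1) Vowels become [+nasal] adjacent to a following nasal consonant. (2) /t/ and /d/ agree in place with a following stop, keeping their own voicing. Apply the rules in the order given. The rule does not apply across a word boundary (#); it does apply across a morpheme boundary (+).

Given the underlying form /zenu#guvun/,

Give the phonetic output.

Rule 1: /e/ before nasal /n/ → [ẽ]
Rule 1: /u/ before nasal /n/ → [ũ]
After rule 1: zẽnu#guvũn
Rule 2: no segment meets the rule's conditions; no change.

[zẽnu#guvũn]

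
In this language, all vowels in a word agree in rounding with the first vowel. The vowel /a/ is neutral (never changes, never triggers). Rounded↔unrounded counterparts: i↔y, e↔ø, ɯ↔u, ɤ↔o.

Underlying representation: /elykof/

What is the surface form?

/y/ harmonizes with /e/ ([-round]) → [i]
/o/ harmonizes with /e/ ([-round]) → [ɤ]

[elikɤf]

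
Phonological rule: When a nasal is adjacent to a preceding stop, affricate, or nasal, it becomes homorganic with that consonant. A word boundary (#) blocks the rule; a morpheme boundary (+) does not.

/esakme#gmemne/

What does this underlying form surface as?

/m/ after /k/ (velar) → [ŋ]
/m/ after /g/ (velar) → [ŋ]
/n/ after /m/ (labial) → [m]

[esakŋe#gŋemme]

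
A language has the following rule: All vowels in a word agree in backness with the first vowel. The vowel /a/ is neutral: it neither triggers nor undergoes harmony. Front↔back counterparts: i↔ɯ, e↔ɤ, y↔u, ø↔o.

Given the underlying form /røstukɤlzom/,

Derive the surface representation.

/u/ harmonizes with /ø/ ([-back]) → [y]
/ɤ/ harmonizes with /ø/ ([-back]) → [e]
/o/ harmonizes with /ø/ ([-back]) → [ø]

[røstykelzøm]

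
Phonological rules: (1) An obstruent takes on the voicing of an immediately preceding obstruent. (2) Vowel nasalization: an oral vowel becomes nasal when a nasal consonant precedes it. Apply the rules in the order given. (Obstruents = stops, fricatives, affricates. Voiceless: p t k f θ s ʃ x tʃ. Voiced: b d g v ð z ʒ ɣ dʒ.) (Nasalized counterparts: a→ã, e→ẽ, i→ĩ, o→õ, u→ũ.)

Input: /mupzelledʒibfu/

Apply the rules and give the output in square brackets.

[mũpselledʒibvu]

Rule 1: /z/ after /p/ (voiceless) → [s]
Rule 1: /f/ after /b/ (voiced) → [v]
After rule 1: mupselledʒibvu
Rule 2: /u/ after nasal /m/ → [ũ]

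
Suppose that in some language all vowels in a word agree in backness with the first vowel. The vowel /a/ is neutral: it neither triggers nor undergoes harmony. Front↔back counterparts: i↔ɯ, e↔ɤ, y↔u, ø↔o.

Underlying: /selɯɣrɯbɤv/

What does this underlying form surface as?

/ɯ/ harmonizes with /e/ ([-back]) → [i]
/ɯ/ harmonizes with /e/ ([-back]) → [i]
/ɤ/ harmonizes with /e/ ([-back]) → [e]

[seliɣribev]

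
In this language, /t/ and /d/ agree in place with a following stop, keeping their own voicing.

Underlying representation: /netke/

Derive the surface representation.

/t/ before /k/ (velar) → [k]

[nekke]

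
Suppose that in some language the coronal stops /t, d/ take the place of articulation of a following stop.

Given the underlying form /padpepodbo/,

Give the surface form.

/d/ before /p/ (labial) → [b]
/d/ before /b/ (labial) → [b]

[pabpepobbo]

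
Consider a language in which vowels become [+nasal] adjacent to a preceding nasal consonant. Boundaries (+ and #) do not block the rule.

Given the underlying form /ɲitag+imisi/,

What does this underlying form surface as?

/i/ after nasal /ɲ/ → [ĩ]
/i/ after nasal /m/ → [ĩ]

[ɲĩtag+imĩsi]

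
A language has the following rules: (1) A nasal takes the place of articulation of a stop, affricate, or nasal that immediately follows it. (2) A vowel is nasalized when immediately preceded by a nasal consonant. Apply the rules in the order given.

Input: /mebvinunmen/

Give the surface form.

[mẽbvinũmmẽn]

Rule 1: /n/ before /m/ (labial) → [m]
After rule 1: mebvinummen
Rule 2: /e/ after nasal /m/ → [ẽ]
Rule 2: /u/ after nasal /n/ → [ũ]
Rule 2: /e/ after nasal /m/ → [ẽ]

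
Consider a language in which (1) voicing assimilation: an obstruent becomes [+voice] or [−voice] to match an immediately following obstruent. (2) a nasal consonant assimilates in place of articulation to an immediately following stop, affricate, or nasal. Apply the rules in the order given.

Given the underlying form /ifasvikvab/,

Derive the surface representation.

Rule 1: /s/ before /v/ (voiced) → [z]
Rule 1: /k/ before /v/ (voiced) → [g]
After rule 1: ifazvigvab
Rule 2: no segment meets the rule's conditions; no change.

[ifazvigvab]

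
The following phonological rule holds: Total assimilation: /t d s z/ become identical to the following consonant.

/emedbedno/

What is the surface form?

/d/ before /b/ → [b] (total assimilation)
/d/ before /n/ → [n] (total assimilation)

[emebbenno]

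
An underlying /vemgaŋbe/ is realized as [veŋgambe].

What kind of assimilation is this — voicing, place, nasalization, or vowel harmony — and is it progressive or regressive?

place assimilation, regressive

/m/→[ŋ] /ŋ/→[m].
Each target copies a feature from the following segment, so the direction is regressive.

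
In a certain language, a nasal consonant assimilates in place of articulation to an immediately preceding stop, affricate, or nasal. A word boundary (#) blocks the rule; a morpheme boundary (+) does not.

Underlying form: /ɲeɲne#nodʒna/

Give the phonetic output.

[ɲeɲɲe#nodʒɲa]

/n/ after /ɲ/ (palatal) → [ɲ]
/n/ after /dʒ/ (palatal) → [ɲ]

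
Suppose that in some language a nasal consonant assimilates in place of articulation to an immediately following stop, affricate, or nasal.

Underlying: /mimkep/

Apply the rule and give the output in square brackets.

[miŋkep]

/m/ before /k/ (velar) → [ŋ]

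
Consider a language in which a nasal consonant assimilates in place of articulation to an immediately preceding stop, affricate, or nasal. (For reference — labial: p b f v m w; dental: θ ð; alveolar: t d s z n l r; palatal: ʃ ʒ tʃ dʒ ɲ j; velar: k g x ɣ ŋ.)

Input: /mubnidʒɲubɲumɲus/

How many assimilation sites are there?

3

/n/ after /b/ (labial) → [m]
/ɲ/ after /b/ (labial) → [m]
/ɲ/ after /m/ (labial) → [m]
3 segments change.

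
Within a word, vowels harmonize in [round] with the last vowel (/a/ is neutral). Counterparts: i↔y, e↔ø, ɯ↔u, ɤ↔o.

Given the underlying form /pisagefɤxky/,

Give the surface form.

[pysagøfoxky]

/i/ harmonizes with /y/ ([+round]) → [y]
/e/ harmonizes with /y/ ([+round]) → [ø]
/ɤ/ harmonizes with /y/ ([+round]) → [o]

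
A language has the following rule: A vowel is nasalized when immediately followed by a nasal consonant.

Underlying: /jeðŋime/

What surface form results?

[jeðŋĩme]

/i/ before nasal /m/ → [ĩ]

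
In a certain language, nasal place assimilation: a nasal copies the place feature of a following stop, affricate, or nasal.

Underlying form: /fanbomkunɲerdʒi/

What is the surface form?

/n/ before /b/ (labial) → [m]
/m/ before /k/ (velar) → [ŋ]
/n/ before /ɲ/ (palatal) → [ɲ]

[famboŋkuɲɲerdʒi]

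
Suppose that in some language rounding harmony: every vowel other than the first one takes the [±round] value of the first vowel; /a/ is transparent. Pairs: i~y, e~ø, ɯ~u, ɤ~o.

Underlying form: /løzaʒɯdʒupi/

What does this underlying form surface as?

/ɯ/ harmonizes with /ø/ ([+round]) → [u]
/i/ harmonizes with /ø/ ([+round]) → [y]

[løzaʒudʒupy]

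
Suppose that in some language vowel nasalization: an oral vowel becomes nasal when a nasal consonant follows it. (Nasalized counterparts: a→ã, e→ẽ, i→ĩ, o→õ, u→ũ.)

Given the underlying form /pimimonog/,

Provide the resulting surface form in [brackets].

[pĩmĩmõnog]

/i/ before nasal /m/ → [ĩ]
/i/ before nasal /m/ → [ĩ]
/o/ before nasal /n/ → [õ]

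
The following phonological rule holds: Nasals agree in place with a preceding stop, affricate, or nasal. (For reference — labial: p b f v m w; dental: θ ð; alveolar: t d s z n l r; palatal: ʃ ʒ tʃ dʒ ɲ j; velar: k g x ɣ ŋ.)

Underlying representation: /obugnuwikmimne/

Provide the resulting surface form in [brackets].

/n/ after /g/ (velar) → [ŋ]
/m/ after /k/ (velar) → [ŋ]
/n/ after /m/ (labial) → [m]

[obugŋuwikŋimme]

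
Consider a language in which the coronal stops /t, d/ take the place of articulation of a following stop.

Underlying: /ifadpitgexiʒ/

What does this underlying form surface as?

/d/ before /p/ (labial) → [b]
/t/ before /g/ (velar) → [k]

[ifabpikgexiʒ]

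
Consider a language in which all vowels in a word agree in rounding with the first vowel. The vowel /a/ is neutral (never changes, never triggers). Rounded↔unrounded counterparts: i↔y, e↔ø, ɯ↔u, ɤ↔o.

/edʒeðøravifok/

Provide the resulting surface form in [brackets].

[edʒeðeravifɤk]

/ø/ harmonizes with /e/ ([-round]) → [e]
/o/ harmonizes with /e/ ([-round]) → [ɤ]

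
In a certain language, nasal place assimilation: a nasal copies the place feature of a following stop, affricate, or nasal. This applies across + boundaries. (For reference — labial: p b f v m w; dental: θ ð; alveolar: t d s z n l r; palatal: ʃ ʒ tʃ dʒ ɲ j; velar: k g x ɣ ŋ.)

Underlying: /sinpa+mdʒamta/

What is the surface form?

/n/ before /p/ (labial) → [m]
/m/ before /dʒ/ (palatal) → [ɲ]
/m/ before /t/ (alveolar) → [n]

[simpa+ɲdʒanta]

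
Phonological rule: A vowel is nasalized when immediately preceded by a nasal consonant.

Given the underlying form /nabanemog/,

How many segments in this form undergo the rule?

/a/ after nasal /n/ → [ã]
/e/ after nasal /n/ → [ẽ]
/o/ after nasal /m/ → [õ]
3 segments change.

3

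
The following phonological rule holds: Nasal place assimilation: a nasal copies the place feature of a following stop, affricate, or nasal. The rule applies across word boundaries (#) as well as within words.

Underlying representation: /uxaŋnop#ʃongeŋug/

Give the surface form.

[uxannop#ʃoŋgeŋug]

/ŋ/ before /n/ (alveolar) → [n]
/n/ before /g/ (velar) → [ŋ]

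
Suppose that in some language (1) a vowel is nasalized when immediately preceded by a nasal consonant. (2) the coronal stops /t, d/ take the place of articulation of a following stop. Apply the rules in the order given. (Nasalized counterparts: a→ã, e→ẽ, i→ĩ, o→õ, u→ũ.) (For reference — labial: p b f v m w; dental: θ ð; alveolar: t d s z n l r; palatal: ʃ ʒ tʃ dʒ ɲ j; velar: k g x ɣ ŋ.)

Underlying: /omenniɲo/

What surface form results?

[omẽnnĩɲõ]

Rule 1: /e/ after nasal /m/ → [ẽ]
Rule 1: /i/ after nasal /n/ → [ĩ]
Rule 1: /o/ after nasal /ɲ/ → [õ]
After rule 1: omẽnnĩɲõ
Rule 2: no segment meets the rule's conditions; no change.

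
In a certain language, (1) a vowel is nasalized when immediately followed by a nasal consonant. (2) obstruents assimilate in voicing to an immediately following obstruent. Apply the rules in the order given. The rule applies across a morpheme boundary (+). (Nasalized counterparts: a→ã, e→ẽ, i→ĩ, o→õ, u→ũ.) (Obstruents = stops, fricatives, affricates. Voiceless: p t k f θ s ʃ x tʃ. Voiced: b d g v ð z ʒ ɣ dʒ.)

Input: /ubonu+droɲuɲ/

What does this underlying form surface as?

[ubõnu+drõɲũɲ]

Rule 1: /o/ before nasal /n/ → [õ]
Rule 1: /o/ before nasal /ɲ/ → [õ]
Rule 1: /u/ before nasal /ɲ/ → [ũ]
After rule 1: ubõnu+drõɲũɲ
Rule 2: no segment meets the rule's conditions; no change.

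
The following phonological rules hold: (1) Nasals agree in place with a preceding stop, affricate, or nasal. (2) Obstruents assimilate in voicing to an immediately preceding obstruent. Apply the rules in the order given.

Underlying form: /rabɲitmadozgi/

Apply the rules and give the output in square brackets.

Rule 1: /ɲ/ after /b/ (labial) → [m]
Rule 1: /m/ after /t/ (alveolar) → [n]
After rule 1: rabmitnadozgi
Rule 2: no segment meets the rule's conditions; no change.

[rabmitnadozgi]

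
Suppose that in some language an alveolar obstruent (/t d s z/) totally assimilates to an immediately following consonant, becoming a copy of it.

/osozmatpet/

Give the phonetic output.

[osommappet]

/z/ before /m/ → [m] (total assimilation)
/t/ before /p/ → [p] (total assimilation)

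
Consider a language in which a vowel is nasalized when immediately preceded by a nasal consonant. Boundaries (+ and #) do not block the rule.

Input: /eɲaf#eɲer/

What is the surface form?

[eɲãf#eɲẽr]

/a/ after nasal /ɲ/ → [ã]
/e/ after nasal /ɲ/ → [ẽ]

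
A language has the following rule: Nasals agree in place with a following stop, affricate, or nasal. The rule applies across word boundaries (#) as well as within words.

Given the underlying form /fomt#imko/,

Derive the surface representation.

/m/ before /t/ (alveolar) → [n]
/m/ before /k/ (velar) → [ŋ]

[font#iŋko]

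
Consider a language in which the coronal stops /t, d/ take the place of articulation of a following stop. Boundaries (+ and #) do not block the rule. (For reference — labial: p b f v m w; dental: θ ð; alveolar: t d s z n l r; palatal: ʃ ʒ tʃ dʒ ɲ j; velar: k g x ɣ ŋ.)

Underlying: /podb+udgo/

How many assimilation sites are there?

2

/d/ before /b/ (labial) → [b]
/d/ before /g/ (velar) → [g]
2 segments change.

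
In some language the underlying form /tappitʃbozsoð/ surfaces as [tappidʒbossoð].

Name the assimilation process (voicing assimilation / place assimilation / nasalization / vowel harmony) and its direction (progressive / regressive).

voicing assimilation, regressive

/tʃ/→[dʒ] /z/→[s].
Each target copies a feature from the following segment, so the direction is regressive.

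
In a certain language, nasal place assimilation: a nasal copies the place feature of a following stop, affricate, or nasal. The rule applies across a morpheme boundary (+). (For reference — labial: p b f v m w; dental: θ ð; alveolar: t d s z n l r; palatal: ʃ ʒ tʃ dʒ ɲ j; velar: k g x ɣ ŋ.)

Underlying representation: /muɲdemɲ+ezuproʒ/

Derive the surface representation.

/ɲ/ before /d/ (alveolar) → [n]
/m/ before /ɲ/ (palatal) → [ɲ]

[mundeɲɲ+ezuproʒ]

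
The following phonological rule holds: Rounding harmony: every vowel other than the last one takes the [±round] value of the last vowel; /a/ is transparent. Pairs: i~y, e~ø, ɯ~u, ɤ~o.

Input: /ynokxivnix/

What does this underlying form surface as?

[inɤkxivnix]

/y/ harmonizes with /i/ ([-round]) → [i]
/o/ harmonizes with /i/ ([-round]) → [ɤ]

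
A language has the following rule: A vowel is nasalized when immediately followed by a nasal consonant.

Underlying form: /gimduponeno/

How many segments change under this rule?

3

/i/ before nasal /m/ → [ĩ]
/o/ before nasal /n/ → [õ]
/e/ before nasal /n/ → [ẽ]
3 segments change.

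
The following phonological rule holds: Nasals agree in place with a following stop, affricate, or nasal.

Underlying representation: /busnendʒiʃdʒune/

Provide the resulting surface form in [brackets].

/n/ before /dʒ/ (palatal) → [ɲ]

[busneɲdʒiʃdʒune]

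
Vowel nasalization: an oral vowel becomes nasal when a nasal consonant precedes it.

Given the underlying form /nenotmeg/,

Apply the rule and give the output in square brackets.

/e/ after nasal /n/ → [ẽ]
/o/ after nasal /n/ → [õ]
/e/ after nasal /m/ → [ẽ]

[nẽnõtmẽg]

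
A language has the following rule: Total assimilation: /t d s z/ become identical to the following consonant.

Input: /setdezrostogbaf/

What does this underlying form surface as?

[sedderrottogbaf]

/t/ before /d/ → [d] (total assimilation)
/z/ before /r/ → [r] (total assimilation)
/s/ before /t/ → [t] (total assimilation)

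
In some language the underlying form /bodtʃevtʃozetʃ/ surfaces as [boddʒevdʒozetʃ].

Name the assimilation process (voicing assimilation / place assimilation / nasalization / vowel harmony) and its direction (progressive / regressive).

voicing assimilation, progressive

/tʃ/→[dʒ] /tʃ/→[dʒ].
Each target copies a feature from the preceding segment, so the direction is progressive.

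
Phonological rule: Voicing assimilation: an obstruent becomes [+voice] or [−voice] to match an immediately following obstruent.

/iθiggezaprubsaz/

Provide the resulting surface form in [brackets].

[iθiggezaprupsaz]

/b/ before /s/ (voiceless) → [p]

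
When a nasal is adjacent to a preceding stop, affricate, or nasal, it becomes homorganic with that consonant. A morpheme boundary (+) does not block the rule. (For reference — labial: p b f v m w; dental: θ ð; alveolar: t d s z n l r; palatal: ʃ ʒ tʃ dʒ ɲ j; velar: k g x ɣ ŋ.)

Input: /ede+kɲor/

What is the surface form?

/ɲ/ after /k/ (velar) → [ŋ]

[ede+kŋor]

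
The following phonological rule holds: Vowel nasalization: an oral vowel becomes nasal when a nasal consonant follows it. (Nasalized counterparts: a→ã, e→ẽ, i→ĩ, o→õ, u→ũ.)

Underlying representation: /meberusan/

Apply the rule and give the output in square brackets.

[meberusãn]

/a/ before nasal /n/ → [ã]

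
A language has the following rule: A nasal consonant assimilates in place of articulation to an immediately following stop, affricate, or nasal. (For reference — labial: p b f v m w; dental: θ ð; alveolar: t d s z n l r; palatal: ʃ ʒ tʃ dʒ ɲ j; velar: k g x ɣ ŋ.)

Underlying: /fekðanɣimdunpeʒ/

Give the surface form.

/m/ before /d/ (alveolar) → [n]
/n/ before /p/ (labial) → [m]

[fekðanɣindumpeʒ]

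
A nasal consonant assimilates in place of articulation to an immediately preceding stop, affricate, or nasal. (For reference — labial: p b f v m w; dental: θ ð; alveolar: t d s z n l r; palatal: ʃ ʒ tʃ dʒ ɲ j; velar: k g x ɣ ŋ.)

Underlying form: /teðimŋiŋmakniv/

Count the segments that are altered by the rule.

3

/ŋ/ after /m/ (labial) → [m]
/m/ after /ŋ/ (velar) → [ŋ]
/n/ after /k/ (velar) → [ŋ]
3 segments change.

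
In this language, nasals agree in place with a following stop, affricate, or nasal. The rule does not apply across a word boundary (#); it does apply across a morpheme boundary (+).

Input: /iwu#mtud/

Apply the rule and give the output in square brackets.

[iwu#ntud]

/m/ before /t/ (alveolar) → [n]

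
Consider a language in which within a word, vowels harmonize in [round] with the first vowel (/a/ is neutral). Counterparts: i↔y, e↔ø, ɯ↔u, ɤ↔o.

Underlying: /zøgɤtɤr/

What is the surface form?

[zøgotor]

/ɤ/ harmonizes with /ø/ ([+round]) → [o]
/ɤ/ harmonizes with /ø/ ([+round]) → [o]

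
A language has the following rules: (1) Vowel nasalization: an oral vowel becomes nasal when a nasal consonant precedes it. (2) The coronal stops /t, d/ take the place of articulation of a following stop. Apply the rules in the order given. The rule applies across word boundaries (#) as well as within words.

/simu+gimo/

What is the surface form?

Rule 1: /u/ after nasal /m/ → [ũ]
Rule 1: /o/ after nasal /m/ → [õ]
After rule 1: simũ+gimõ
Rule 2: no segment meets the rule's conditions; no change.

[simũ+gimõ]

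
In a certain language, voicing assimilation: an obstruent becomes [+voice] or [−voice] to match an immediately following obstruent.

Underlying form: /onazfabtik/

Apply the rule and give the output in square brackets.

/z/ before /f/ (voiceless) → [s]
/b/ before /t/ (voiceless) → [p]

[onasfaptik]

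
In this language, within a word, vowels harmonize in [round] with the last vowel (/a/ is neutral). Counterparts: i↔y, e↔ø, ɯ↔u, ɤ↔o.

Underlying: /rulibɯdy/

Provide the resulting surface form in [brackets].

/i/ harmonizes with /y/ ([+round]) → [y]
/ɯ/ harmonizes with /y/ ([+round]) → [u]

[rulybudy]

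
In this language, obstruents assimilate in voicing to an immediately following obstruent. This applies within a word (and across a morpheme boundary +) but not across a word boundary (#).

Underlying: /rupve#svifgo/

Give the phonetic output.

[rubve#zvivgo]

/p/ before /v/ (voiced) → [b]
/s/ before /v/ (voiced) → [z]
/f/ before /g/ (voiced) → [v]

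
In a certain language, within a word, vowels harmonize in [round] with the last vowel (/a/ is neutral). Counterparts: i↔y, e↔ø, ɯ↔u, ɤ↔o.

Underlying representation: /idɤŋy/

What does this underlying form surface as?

/i/ harmonizes with /y/ ([+round]) → [y]
/ɤ/ harmonizes with /y/ ([+round]) → [o]

[ydoŋy]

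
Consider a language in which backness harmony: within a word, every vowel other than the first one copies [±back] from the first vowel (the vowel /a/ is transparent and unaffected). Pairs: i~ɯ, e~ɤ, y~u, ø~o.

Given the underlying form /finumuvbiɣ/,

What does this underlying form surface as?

/u/ harmonizes with /i/ ([-back]) → [y]
/u/ harmonizes with /i/ ([-back]) → [y]

[finymyvbiɣ]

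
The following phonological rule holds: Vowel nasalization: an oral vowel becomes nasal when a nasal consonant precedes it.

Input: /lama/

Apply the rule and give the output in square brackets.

/a/ after nasal /m/ → [ã]

[lamã]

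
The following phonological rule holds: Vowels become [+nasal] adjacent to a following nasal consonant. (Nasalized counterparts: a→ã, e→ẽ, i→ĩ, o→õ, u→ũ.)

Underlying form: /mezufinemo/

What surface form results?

/i/ before nasal /n/ → [ĩ]
/e/ before nasal /m/ → [ẽ]

[mezufĩnẽmo]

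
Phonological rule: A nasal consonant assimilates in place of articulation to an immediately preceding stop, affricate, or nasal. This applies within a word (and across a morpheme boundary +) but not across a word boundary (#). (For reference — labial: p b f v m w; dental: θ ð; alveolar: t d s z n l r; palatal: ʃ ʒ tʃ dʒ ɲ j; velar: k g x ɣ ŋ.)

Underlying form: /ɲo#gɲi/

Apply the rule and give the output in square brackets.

[ɲo#gŋi]

/ɲ/ after /g/ (velar) → [ŋ]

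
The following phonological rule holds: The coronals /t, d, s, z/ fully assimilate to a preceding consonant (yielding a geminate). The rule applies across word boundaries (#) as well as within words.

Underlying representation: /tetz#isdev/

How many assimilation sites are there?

/z/ after /t/ → [t] (total assimilation)
/d/ after /s/ → [s] (total assimilation)
2 segments change.

2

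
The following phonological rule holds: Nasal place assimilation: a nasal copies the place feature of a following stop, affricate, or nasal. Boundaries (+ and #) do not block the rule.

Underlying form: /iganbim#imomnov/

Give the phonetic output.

[igambim#imonnov]

/n/ before /b/ (labial) → [m]
/m/ before /n/ (alveolar) → [n]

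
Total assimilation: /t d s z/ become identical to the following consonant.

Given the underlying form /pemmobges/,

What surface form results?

no segment meets the rule's conditions; no change.

[pemmobges]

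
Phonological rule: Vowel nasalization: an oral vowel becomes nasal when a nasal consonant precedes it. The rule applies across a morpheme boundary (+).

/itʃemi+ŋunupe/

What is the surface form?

/i/ after nasal /m/ → [ĩ]
/u/ after nasal /ŋ/ → [ũ]
/u/ after nasal /n/ → [ũ]

[itʃemĩ+ŋũnũpe]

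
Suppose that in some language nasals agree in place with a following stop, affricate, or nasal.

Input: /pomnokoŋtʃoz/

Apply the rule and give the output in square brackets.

/m/ before /n/ (alveolar) → [n]
/ŋ/ before /tʃ/ (palatal) → [ɲ]

[ponnokoɲtʃoz]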